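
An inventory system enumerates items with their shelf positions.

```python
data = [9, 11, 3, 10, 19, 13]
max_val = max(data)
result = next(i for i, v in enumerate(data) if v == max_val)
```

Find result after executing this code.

Step 1: max([9, 11, 3, 10, 19, 13]) = 19.
Step 2: Find first index where value == 19:
  Index 0: 9 != 19
  Index 1: 11 != 19
  Index 2: 3 != 19
  Index 3: 10 != 19
  Index 4: 19 == 19, found!
Therefore result = 4.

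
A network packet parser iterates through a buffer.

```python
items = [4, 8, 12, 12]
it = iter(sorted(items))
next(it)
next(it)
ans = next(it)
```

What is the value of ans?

Step 1: sorted([4, 8, 12, 12]) = [4, 8, 12, 12].
Step 2: Create iterator and skip 2 elements.
Step 3: next() returns 12.
Therefore ans = 12.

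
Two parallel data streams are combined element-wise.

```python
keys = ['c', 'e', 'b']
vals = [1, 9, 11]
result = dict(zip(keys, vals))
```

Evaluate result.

Step 1: zip pairs keys with values:
  'c' -> 1
  'e' -> 9
  'b' -> 11
Therefore result = {'c': 1, 'e': 9, 'b': 11}.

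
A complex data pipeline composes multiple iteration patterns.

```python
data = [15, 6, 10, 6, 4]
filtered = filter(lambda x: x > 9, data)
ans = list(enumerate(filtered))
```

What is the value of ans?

Step 1: Filter [15, 6, 10, 6, 4] for > 9: [15, 10].
Step 2: enumerate re-indexes from 0: [(0, 15), (1, 10)].
Therefore ans = [(0, 15), (1, 10)].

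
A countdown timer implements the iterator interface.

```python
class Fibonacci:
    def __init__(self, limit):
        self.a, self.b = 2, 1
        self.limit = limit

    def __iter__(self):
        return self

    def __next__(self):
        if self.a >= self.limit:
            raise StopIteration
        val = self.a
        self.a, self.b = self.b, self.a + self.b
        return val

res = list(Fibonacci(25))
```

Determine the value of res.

Step 1: Fibonacci-like sequence (a=2, b=1) until >= 25:
  Yield 2, then a,b = 1,3
  Yield 1, then a,b = 3,4
  Yield 3, then a,b = 4,7
  Yield 4, then a,b = 7,11
  Yield 7, then a,b = 11,18
  Yield 11, then a,b = 18,29
  Yield 18, then a,b = 29,47
Step 2: 29 >= 25, stop.
Therefore res = [2, 1, 3, 4, 7, 11, 18].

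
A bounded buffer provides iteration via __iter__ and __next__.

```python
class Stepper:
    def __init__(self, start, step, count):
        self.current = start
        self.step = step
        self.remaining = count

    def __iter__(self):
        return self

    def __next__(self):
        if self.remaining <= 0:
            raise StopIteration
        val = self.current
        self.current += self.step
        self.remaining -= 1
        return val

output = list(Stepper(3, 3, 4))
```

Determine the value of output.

Step 1: Stepper starts at 3, increments by 3, for 4 steps:
  Yield 3, then current += 3
  Yield 6, then current += 3
  Yield 9, then current += 3
  Yield 12, then current += 3
Therefore output = [3, 6, 9, 12].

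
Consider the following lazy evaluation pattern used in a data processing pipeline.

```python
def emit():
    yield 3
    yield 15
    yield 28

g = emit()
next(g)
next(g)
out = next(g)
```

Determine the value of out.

Step 1: emit() creates a generator.
Step 2: next(g) yields 3 (consumed and discarded).
Step 3: next(g) yields 15 (consumed and discarded).
Step 4: next(g) yields 28, assigned to out.
Therefore out = 28.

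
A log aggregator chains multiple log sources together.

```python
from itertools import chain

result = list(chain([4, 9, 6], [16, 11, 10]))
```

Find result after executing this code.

Step 1: chain() concatenates iterables: [4, 9, 6] + [16, 11, 10].
Therefore result = [4, 9, 6, 16, 11, 10].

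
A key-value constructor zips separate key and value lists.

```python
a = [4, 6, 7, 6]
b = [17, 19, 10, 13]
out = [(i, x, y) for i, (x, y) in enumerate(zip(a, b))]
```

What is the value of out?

Step 1: enumerate(zip(a, b)) gives index with paired elements:
  i=0: (4, 17)
  i=1: (6, 19)
  i=2: (7, 10)
  i=3: (6, 13)
Therefore out = [(0, 4, 17), (1, 6, 19), (2, 7, 10), (3, 6, 13)].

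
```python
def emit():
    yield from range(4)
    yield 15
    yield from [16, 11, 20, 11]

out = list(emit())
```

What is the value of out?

Step 1: Trace yields in order:
  yield 0
  yield 1
  yield 2
  yield 3
  yield 15
  yield 16
  yield 11
  yield 20
  yield 11
Therefore out = [0, 1, 2, 3, 15, 16, 11, 20, 11].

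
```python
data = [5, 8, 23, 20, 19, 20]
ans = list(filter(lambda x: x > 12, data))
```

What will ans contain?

Step 1: Filter elements > 12:
  5: removed
  8: removed
  23: kept
  20: kept
  19: kept
  20: kept
Therefore ans = [23, 20, 19, 20].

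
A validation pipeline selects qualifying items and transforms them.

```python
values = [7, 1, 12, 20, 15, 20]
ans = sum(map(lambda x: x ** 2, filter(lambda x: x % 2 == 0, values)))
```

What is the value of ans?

Step 1: Filter even numbers from [7, 1, 12, 20, 15, 20]: [12, 20, 20]
Step 2: Square each: [144, 400, 400]
Step 3: Sum = 944.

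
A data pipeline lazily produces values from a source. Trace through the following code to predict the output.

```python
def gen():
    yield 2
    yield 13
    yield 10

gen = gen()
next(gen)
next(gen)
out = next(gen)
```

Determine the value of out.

Step 1: gen() creates a generator.
Step 2: next(gen) yields 2 (consumed and discarded).
Step 3: next(gen) yields 13 (consumed and discarded).
Step 4: next(gen) yields 10, assigned to out.
Therefore out = 10.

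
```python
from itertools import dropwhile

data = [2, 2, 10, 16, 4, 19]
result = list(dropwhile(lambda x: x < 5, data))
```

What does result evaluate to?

Step 1: dropwhile drops elements while < 5:
  2 < 5: dropped
  2 < 5: dropped
  10: kept (dropping stopped)
Step 2: Remaining elements kept regardless of condition.
Therefore result = [10, 16, 4, 19].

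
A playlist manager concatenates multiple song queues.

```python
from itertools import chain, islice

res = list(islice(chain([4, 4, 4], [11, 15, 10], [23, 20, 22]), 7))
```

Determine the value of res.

Step 1: chain([4, 4, 4], [11, 15, 10], [23, 20, 22]) = [4, 4, 4, 11, 15, 10, 23, 20, 22].
Step 2: islice takes first 7 elements: [4, 4, 4, 11, 15, 10, 23].
Therefore res = [4, 4, 4, 11, 15, 10, 23].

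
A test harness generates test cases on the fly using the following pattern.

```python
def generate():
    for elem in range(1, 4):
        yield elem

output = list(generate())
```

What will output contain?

Step 1: The generator yields each value from range(1, 4).
Step 2: list() consumes all yields: [1, 2, 3].
Therefore output = [1, 2, 3].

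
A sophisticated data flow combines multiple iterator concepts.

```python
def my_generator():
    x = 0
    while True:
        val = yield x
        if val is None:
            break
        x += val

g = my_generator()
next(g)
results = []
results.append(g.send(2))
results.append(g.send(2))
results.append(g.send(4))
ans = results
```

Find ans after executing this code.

Step 1: next(g) -> yield 0.
Step 2: send(2) -> x = 2, yield 2.
Step 3: send(2) -> x = 4, yield 4.
Step 4: send(4) -> x = 8, yield 8.
Therefore ans = [2, 4, 8].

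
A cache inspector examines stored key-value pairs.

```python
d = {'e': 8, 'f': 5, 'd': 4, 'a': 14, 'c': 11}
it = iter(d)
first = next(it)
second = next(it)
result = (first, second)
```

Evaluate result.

Step 1: iter(d) iterates over keys: ['e', 'f', 'd', 'a', 'c'].
Step 2: first = next(it) = 'e', second = next(it) = 'f'.
Therefore result = ('e', 'f').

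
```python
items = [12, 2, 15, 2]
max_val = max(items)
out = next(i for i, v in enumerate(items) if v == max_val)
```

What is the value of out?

Step 1: max([12, 2, 15, 2]) = 15.
Step 2: Find first index where value == 15:
  Index 0: 12 != 15
  Index 1: 2 != 15
  Index 2: 15 == 15, found!
Therefore out = 2.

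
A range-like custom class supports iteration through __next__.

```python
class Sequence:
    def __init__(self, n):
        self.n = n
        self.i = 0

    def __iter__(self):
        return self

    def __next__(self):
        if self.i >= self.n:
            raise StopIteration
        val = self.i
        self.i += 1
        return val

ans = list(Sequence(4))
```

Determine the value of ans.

Step 1: Sequence(4) creates an iterator counting 0 to 3.
Step 2: list() consumes all values: [0, 1, 2, 3].
Therefore ans = [0, 1, 2, 3].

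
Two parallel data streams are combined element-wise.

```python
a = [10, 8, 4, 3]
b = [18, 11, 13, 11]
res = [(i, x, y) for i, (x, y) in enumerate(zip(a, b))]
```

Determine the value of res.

Step 1: enumerate(zip(a, b)) gives index with paired elements:
  i=0: (10, 18)
  i=1: (8, 11)
  i=2: (4, 13)
  i=3: (3, 11)
Therefore res = [(0, 10, 18), (1, 8, 11), (2, 4, 13), (3, 3, 11)].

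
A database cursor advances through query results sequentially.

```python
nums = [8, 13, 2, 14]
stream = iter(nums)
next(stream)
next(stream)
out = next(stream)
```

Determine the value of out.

Step 1: Create iterator over [8, 13, 2, 14].
Step 2: next() consumes 8.
Step 3: next() consumes 13.
Step 4: next() returns 2.
Therefore out = 2.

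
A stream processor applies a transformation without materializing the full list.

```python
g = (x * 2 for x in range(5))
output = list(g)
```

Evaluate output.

Step 1: For each x in range(5), compute x*2:
  x=0: 0*2 = 0
  x=1: 1*2 = 2
  x=2: 2*2 = 4
  x=3: 3*2 = 6
  x=4: 4*2 = 8
Therefore output = [0, 2, 4, 6, 8].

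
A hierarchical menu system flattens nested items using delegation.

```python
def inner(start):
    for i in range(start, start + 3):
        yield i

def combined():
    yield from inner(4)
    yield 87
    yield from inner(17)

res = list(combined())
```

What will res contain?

Step 1: combined() delegates to inner(4):
  yield 4
  yield 5
  yield 6
Step 2: yield 87
Step 3: Delegates to inner(17):
  yield 17
  yield 18
  yield 19
Therefore res = [4, 5, 6, 87, 17, 18, 19].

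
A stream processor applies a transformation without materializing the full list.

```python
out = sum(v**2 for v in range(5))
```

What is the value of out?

Step 1: Compute v**2 for each v in range(5):
  v=0: 0**2 = 0
  v=1: 1**2 = 1
  v=2: 2**2 = 4
  v=3: 3**2 = 9
  v=4: 4**2 = 16
Step 2: sum = 0 + 1 + 4 + 9 + 16 = 30.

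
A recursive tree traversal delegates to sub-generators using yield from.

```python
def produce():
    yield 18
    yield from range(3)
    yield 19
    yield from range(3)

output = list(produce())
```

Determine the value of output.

Step 1: Trace yields in order:
  yield 18
  yield 0
  yield 1
  yield 2
  yield 19
  yield 0
  yield 1
  yield 2
Therefore output = [18, 0, 1, 2, 19, 0, 1, 2].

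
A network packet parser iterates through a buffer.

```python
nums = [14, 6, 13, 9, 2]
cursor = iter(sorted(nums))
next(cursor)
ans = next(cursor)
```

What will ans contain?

Step 1: sorted([14, 6, 13, 9, 2]) = [2, 6, 9, 13, 14].
Step 2: Create iterator and skip 1 elements.
Step 3: next() returns 6.
Therefore ans = 6.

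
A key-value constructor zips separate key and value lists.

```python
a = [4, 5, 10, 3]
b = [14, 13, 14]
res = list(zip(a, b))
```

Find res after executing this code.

Step 1: zip stops at shortest (len(a)=4, len(b)=3):
  Index 0: (4, 14)
  Index 1: (5, 13)
  Index 2: (10, 14)
Step 2: Last element of a (3) has no pair, dropped.
Therefore res = [(4, 14), (5, 13), (10, 14)].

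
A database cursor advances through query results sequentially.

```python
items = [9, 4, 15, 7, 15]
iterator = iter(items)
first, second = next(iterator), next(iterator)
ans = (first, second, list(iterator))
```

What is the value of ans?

Step 1: Create iterator over [9, 4, 15, 7, 15].
Step 2: first = 9, second = 4.
Step 3: Remaining elements: [15, 7, 15].
Therefore ans = (9, 4, [15, 7, 15]).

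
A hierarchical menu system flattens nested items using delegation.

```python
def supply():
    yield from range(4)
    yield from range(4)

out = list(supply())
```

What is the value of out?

Step 1: Trace yields in order:
  yield 0
  yield 1
  yield 2
  yield 3
  yield 0
  yield 1
  yield 2
  yield 3
Therefore out = [0, 1, 2, 3, 0, 1, 2, 3].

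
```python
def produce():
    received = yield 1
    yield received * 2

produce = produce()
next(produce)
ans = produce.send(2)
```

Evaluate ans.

Step 1: next(produce) advances to first yield, producing 1.
Step 2: send(2) resumes, received = 2.
Step 3: yield received * 2 = 2 * 2 = 4.
Therefore ans = 4.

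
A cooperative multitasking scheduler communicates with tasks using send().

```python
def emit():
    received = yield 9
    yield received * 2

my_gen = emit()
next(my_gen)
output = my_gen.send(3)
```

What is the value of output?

Step 1: next(my_gen) advances to first yield, producing 9.
Step 2: send(3) resumes, received = 3.
Step 3: yield received * 2 = 3 * 2 = 6.
Therefore output = 6.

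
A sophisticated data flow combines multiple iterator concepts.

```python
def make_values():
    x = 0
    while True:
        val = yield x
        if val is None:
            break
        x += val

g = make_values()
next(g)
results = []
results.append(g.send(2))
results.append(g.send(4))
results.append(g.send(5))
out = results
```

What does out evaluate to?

Step 1: next(g) -> yield 0.
Step 2: send(2) -> x = 2, yield 2.
Step 3: send(4) -> x = 6, yield 6.
Step 4: send(5) -> x = 11, yield 11.
Therefore out = [2, 6, 11].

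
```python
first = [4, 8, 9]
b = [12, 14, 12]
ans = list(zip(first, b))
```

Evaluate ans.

Step 1: zip pairs elements at same index:
  Index 0: (4, 12)
  Index 1: (8, 14)
  Index 2: (9, 12)
Therefore ans = [(4, 12), (8, 14), (9, 12)].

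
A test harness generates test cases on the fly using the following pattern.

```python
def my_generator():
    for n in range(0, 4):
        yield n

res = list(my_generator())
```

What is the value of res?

Step 1: The generator yields each value from range(0, 4).
Step 2: list() consumes all yields: [0, 1, 2, 3].
Therefore res = [0, 1, 2, 3].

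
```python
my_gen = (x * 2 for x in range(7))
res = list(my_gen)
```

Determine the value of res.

Step 1: For each x in range(7), compute x*2:
  x=0: 0*2 = 0
  x=1: 1*2 = 2
  x=2: 2*2 = 4
  x=3: 3*2 = 6
  x=4: 4*2 = 8
  x=5: 5*2 = 10
  x=6: 6*2 = 12
Therefore res = [0, 2, 4, 6, 8, 10, 12].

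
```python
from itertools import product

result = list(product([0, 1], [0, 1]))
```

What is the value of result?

Step 1: product([0, 1], [0, 1]) gives all pairs:
  (0, 0)
  (0, 1)
  (1, 0)
  (1, 1)
Therefore result = [(0, 0), (0, 1), (1, 0), (1, 1)].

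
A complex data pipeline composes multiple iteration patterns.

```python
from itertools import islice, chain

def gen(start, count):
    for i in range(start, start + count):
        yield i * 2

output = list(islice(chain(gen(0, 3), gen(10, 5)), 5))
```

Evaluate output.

Step 1: gen(0, 3) yields [0, 2, 4].
Step 2: gen(10, 5) yields [20, 22, 24, 26, 28].
Step 3: chain concatenates: [0, 2, 4, 20, 22, 24, 26, 28].
Step 4: islice takes first 5: [0, 2, 4, 20, 22].
Therefore output = [0, 2, 4, 20, 22].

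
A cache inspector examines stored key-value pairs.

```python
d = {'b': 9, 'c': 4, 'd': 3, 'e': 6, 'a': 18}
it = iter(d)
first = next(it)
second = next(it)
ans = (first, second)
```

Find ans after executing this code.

Step 1: iter(d) iterates over keys: ['b', 'c', 'd', 'e', 'a'].
Step 2: first = next(it) = 'b', second = next(it) = 'c'.
Therefore ans = ('b', 'c').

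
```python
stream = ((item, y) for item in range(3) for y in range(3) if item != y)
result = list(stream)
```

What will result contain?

Step 1: Nested generator over range(3) x range(3) where item != y:
  (0, 0): excluded (item == y)
  (0, 1): included
  (0, 2): included
  (1, 0): included
  (1, 1): excluded (item == y)
  (1, 2): included
  (2, 0): included
  (2, 1): included
  (2, 2): excluded (item == y)
Therefore result = [(0, 1), (0, 2), (1, 0), (1, 2), (2, 0), (2, 1)].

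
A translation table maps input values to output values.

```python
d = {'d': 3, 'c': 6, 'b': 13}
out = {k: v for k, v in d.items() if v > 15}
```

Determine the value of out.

Step 1: Filter items where value > 15:
  'd': 3 <= 15: removed
  'c': 6 <= 15: removed
  'b': 13 <= 15: removed
Therefore out = {}.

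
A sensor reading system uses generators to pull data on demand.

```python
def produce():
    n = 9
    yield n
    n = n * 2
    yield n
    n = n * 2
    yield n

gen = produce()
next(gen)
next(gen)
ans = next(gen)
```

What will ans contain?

Step 1: Trace through generator execution:
  Yield 1: n starts at 9, yield 9
  Yield 2: n = 9 * 2 = 18, yield 18
  Yield 3: n = 18 * 2 = 36, yield 36
Step 2: First next() gets 9, second next() gets the second value, third next() yields 36.
Therefore ans = 36.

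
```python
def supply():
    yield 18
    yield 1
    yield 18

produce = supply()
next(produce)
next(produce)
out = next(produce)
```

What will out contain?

Step 1: supply() creates a generator.
Step 2: next(produce) yields 18 (consumed and discarded).
Step 3: next(produce) yields 1 (consumed and discarded).
Step 4: next(produce) yields 18, assigned to out.
Therefore out = 18.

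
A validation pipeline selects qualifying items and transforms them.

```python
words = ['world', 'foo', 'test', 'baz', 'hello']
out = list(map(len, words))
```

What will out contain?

Step 1: Map len() to each word:
  'world' -> 5
  'foo' -> 3
  'test' -> 4
  'baz' -> 3
  'hello' -> 5
Therefore out = [5, 3, 4, 3, 5].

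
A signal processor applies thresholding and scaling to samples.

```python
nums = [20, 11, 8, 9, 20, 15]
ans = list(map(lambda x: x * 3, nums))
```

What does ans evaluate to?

Step 1: Apply lambda x: x * 3 to each element:
  20 -> 60
  11 -> 33
  8 -> 24
  9 -> 27
  20 -> 60
  15 -> 45
Therefore ans = [60, 33, 24, 27, 60, 45].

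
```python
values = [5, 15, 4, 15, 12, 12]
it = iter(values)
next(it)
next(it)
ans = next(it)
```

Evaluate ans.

Step 1: Create iterator over [5, 15, 4, 15, 12, 12].
Step 2: next() consumes 5.
Step 3: next() consumes 15.
Step 4: next() returns 4.
Therefore ans = 4.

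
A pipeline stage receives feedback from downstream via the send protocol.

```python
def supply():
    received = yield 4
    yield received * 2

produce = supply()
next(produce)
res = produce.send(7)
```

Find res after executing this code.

Step 1: next(produce) advances to first yield, producing 4.
Step 2: send(7) resumes, received = 7.
Step 3: yield received * 2 = 7 * 2 = 14.
Therefore res = 14.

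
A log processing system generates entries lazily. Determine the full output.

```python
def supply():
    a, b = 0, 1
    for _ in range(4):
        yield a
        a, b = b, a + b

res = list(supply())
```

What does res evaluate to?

Step 1: Fibonacci-like sequence starting with a=0, b=1:
  Iteration 1: yield a=0, then a,b = 1,1
  Iteration 2: yield a=1, then a,b = 1,2
  Iteration 3: yield a=1, then a,b = 2,3
  Iteration 4: yield a=2, then a,b = 3,5
Therefore res = [0, 1, 1, 2].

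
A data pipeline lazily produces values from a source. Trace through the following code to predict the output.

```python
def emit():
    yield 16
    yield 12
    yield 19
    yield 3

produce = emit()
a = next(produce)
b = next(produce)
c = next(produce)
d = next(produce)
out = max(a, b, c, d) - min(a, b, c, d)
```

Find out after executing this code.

Step 1: Create generator and consume all values:
  a = next(produce) = 16
  b = next(produce) = 12
  c = next(produce) = 19
  d = next(produce) = 3
Step 2: max = 19, min = 3, out = 19 - 3 = 16.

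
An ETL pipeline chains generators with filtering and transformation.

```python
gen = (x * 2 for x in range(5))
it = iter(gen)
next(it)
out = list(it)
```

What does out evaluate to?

Step 1: Generator produces [0, 2, 4, 6, 8].
Step 2: next(it) consumes first element (0).
Step 3: list(it) collects remaining: [2, 4, 6, 8].
Therefore out = [2, 4, 6, 8].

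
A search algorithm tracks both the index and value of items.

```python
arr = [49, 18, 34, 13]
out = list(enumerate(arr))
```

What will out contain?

Step 1: enumerate pairs each element with its index:
  (0, 49)
  (1, 18)
  (2, 34)
  (3, 13)
Therefore out = [(0, 49), (1, 18), (2, 34), (3, 13)].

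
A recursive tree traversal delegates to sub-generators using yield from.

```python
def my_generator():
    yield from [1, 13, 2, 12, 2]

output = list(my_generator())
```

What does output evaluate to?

Step 1: yield from delegates to the iterable, yielding each element.
Step 2: Collected values: [1, 13, 2, 12, 2].
Therefore output = [1, 13, 2, 12, 2].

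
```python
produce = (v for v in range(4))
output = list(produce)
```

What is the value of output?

Step 1: Generator expression iterates range(4): [0, 1, 2, 3].
Step 2: list() collects all values.
Therefore output = [0, 1, 2, 3].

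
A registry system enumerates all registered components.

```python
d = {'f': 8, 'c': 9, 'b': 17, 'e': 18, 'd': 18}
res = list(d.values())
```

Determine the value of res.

Step 1: d.values() returns the dictionary values in insertion order.
Therefore res = [8, 9, 17, 18, 18].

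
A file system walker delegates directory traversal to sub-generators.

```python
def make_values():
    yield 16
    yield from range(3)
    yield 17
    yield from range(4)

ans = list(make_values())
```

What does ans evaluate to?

Step 1: Trace yields in order:
  yield 16
  yield 0
  yield 1
  yield 2
  yield 17
  yield 0
  yield 1
  yield 2
  yield 3
Therefore ans = [16, 0, 1, 2, 17, 0, 1, 2, 3].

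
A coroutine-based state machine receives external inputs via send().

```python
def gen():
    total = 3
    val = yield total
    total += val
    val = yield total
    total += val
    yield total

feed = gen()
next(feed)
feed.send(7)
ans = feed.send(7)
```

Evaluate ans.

Step 1: next() -> yield total=3.
Step 2: send(7) -> val=7, total = 3+7 = 10, yield 10.
Step 3: send(7) -> val=7, total = 10+7 = 17, yield 17.
Therefore ans = 17.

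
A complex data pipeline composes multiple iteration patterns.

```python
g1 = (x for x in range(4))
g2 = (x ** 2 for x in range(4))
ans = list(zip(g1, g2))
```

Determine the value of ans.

Step 1: g1 produces [0, 1, 2, 3].
Step 2: g2 produces [0, 1, 4, 9].
Step 3: zip pairs them: [(0, 0), (1, 1), (2, 4), (3, 9)].
Therefore ans = [(0, 0), (1, 1), (2, 4), (3, 9)].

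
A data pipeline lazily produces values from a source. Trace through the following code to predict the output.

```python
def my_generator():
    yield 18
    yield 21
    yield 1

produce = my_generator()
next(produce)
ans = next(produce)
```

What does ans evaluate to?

Step 1: my_generator() creates a generator.
Step 2: next(produce) yields 18 (consumed and discarded).
Step 3: next(produce) yields 21, assigned to ans.
Therefore ans = 21.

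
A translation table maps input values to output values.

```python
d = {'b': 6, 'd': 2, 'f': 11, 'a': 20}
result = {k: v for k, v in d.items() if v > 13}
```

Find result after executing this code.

Step 1: Filter items where value > 13:
  'b': 6 <= 13: removed
  'd': 2 <= 13: removed
  'f': 11 <= 13: removed
  'a': 20 > 13: kept
Therefore result = {'a': 20}.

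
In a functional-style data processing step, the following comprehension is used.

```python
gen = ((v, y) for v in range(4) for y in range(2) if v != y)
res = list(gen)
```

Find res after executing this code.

Step 1: Nested generator over range(4) x range(2) where v != y:
  (0, 0): excluded (v == y)
  (0, 1): included
  (1, 0): included
  (1, 1): excluded (v == y)
  (2, 0): included
  (2, 1): included
  (3, 0): included
  (3, 1): included
Therefore res = [(0, 1), (1, 0), (2, 0), (2, 1), (3, 0), (3, 1)].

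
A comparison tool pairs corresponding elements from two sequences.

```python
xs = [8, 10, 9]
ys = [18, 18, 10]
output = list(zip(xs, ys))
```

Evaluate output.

Step 1: zip pairs elements at same index:
  Index 0: (8, 18)
  Index 1: (10, 18)
  Index 2: (9, 10)
Therefore output = [(8, 18), (10, 18), (9, 10)].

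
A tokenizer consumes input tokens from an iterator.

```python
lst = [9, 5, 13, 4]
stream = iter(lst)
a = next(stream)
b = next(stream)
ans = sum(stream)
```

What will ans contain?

Step 1: Create iterator over [9, 5, 13, 4].
Step 2: a = next() = 9, b = next() = 5.
Step 3: sum() of remaining [13, 4] = 17.
Therefore ans = 17.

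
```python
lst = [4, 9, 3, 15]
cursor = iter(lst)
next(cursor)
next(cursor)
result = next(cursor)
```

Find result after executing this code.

Step 1: Create iterator over [4, 9, 3, 15].
Step 2: next() consumes 4.
Step 3: next() consumes 9.
Step 4: next() returns 3.
Therefore result = 3.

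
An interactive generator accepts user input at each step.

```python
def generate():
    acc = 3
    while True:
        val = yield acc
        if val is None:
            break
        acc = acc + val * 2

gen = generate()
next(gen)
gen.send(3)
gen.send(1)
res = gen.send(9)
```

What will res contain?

Step 1: next() -> yield acc=3.
Step 2: send(3) -> val=3, acc = 3 + 3*2 = 9, yield 9.
Step 3: send(1) -> val=1, acc = 9 + 1*2 = 11, yield 11.
Step 4: send(9) -> val=9, acc = 11 + 9*2 = 29, yield 29.
Therefore res = 29.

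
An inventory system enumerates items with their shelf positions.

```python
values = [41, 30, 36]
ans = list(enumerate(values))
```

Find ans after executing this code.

Step 1: enumerate pairs each element with its index:
  (0, 41)
  (1, 30)
  (2, 36)
Therefore ans = [(0, 41), (1, 30), (2, 36)].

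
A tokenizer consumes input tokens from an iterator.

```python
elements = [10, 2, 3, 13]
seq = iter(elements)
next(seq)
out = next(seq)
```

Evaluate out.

Step 1: Create iterator over [10, 2, 3, 13].
Step 2: next() consumes 10.
Step 3: next() returns 2.
Therefore out = 2.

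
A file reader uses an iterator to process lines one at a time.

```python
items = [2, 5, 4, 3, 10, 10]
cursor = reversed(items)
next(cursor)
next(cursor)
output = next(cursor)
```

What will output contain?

Step 1: reversed([2, 5, 4, 3, 10, 10]) gives iterator: [10, 10, 3, 4, 5, 2].
Step 2: First next() = 10, second next() = 10.
Step 3: Third next() = 3.
Therefore output = 3.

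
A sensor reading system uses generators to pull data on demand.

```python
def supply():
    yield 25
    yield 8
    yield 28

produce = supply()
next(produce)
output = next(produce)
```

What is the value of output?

Step 1: supply() creates a generator.
Step 2: next(produce) yields 25 (consumed and discarded).
Step 3: next(produce) yields 8, assigned to output.
Therefore output = 8.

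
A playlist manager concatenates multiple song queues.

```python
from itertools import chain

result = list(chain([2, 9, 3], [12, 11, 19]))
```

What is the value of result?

Step 1: chain() concatenates iterables: [2, 9, 3] + [12, 11, 19].
Therefore result = [2, 9, 3, 12, 11, 19].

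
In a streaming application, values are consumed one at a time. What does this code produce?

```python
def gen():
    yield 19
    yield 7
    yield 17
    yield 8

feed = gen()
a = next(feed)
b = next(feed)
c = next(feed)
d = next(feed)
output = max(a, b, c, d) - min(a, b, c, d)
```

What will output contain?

Step 1: Create generator and consume all values:
  a = next(feed) = 19
  b = next(feed) = 7
  c = next(feed) = 17
  d = next(feed) = 8
Step 2: max = 19, min = 7, output = 19 - 7 = 12.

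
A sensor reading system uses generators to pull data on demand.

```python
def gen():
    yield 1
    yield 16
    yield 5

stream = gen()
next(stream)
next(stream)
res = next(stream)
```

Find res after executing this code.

Step 1: gen() creates a generator.
Step 2: next(stream) yields 1 (consumed and discarded).
Step 3: next(stream) yields 16 (consumed and discarded).
Step 4: next(stream) yields 5, assigned to res.
Therefore res = 5.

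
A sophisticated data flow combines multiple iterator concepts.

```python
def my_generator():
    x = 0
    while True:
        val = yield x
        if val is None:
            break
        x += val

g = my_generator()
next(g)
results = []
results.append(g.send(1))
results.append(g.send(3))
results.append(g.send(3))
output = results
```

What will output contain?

Step 1: next(g) -> yield 0.
Step 2: send(1) -> x = 1, yield 1.
Step 3: send(3) -> x = 4, yield 4.
Step 4: send(3) -> x = 7, yield 7.
Therefore output = [1, 4, 7].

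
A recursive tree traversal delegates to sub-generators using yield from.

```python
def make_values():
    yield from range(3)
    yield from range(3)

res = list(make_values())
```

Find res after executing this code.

Step 1: Trace yields in order:
  yield 0
  yield 1
  yield 2
  yield 0
  yield 1
  yield 2
Therefore res = [0, 1, 2, 0, 1, 2].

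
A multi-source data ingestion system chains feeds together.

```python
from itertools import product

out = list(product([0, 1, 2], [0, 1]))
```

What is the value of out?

Step 1: product([0, 1, 2], [0, 1]) gives all pairs:
  (0, 0)
  (0, 1)
  (1, 0)
  (1, 1)
  (2, 0)
  (2, 1)
Therefore out = [(0, 0), (0, 1), (1, 0), (1, 1), (2, 0), (2, 1)].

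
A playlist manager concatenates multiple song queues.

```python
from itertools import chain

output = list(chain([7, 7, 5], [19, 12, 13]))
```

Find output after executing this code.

Step 1: chain() concatenates iterables: [7, 7, 5] + [19, 12, 13].
Therefore output = [7, 7, 5, 19, 12, 13].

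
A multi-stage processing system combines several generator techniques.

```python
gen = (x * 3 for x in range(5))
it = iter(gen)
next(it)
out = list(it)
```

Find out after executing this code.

Step 1: Generator produces [0, 3, 6, 9, 12].
Step 2: next(it) consumes first element (0).
Step 3: list(it) collects remaining: [3, 6, 9, 12].
Therefore out = [3, 6, 9, 12].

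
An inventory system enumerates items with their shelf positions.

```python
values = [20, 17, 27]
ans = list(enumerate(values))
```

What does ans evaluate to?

Step 1: enumerate pairs each element with its index:
  (0, 20)
  (1, 17)
  (2, 27)
Therefore ans = [(0, 20), (1, 17), (2, 27)].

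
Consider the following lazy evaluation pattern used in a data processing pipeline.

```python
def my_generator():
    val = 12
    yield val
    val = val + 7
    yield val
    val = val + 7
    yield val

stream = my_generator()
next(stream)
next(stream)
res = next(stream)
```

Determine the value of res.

Step 1: Trace through generator execution:
  Yield 1: val starts at 12, yield 12
  Yield 2: val = 12 + 7 = 19, yield 19
  Yield 3: val = 19 + 7 = 26, yield 26
Step 2: First next() gets 12, second next() gets the second value, third next() yields 26.
Therefore res = 26.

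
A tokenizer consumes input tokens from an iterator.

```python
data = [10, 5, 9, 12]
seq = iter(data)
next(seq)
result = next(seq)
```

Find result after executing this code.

Step 1: Create iterator over [10, 5, 9, 12].
Step 2: next() consumes 10.
Step 3: next() returns 5.
Therefore result = 5.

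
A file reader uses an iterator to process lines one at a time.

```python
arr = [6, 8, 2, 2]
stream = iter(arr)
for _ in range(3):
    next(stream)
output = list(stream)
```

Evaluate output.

Step 1: Create iterator over [6, 8, 2, 2].
Step 2: Advance 3 positions (consuming [6, 8, 2]).
Step 3: list() collects remaining elements: [2].
Therefore output = [2].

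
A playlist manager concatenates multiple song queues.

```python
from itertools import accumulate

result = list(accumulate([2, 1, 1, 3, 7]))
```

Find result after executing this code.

Step 1: accumulate computes running sums:
  + 2 = 2
  + 1 = 3
  + 1 = 4
  + 3 = 7
  + 7 = 14
Therefore result = [2, 3, 4, 7, 14].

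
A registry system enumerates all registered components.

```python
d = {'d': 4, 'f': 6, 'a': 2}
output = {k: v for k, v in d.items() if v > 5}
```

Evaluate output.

Step 1: Filter items where value > 5:
  'd': 4 <= 5: removed
  'f': 6 > 5: kept
  'a': 2 <= 5: removed
Therefore output = {'f': 6}.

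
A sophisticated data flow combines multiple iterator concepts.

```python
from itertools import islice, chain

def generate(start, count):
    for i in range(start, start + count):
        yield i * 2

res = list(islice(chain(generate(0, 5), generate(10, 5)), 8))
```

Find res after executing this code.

Step 1: generate(0, 5) yields [0, 2, 4, 6, 8].
Step 2: generate(10, 5) yields [20, 22, 24, 26, 28].
Step 3: chain concatenates: [0, 2, 4, 6, 8, 20, 22, 24, 26, 28].
Step 4: islice takes first 8: [0, 2, 4, 6, 8, 20, 22, 24].
Therefore res = [0, 2, 4, 6, 8, 20, 22, 24].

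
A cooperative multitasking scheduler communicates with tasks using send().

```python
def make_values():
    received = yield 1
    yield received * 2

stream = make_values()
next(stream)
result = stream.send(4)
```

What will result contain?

Step 1: next(stream) advances to first yield, producing 1.
Step 2: send(4) resumes, received = 4.
Step 3: yield received * 2 = 4 * 2 = 8.
Therefore result = 8.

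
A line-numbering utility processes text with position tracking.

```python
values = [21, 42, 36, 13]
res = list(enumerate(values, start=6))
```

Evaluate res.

Step 1: enumerate with start=6:
  (6, 21)
  (7, 42)
  (8, 36)
  (9, 13)
Therefore res = [(6, 21), (7, 42), (8, 36), (9, 13)].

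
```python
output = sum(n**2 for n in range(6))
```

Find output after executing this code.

Step 1: Compute n**2 for each n in range(6):
  n=0: 0**2 = 0
  n=1: 1**2 = 1
  n=2: 2**2 = 4
  n=3: 3**2 = 9
  n=4: 4**2 = 16
  n=5: 5**2 = 25
Step 2: sum = 0 + 1 + 4 + 9 + 16 + 25 = 55.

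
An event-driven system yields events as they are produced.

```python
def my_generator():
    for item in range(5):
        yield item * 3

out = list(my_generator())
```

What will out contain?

Step 1: For each item in range(5), yield item * 3:
  item=0: yield 0 * 3 = 0
  item=1: yield 1 * 3 = 3
  item=2: yield 2 * 3 = 6
  item=3: yield 3 * 3 = 9
  item=4: yield 4 * 3 = 12
Therefore out = [0, 3, 6, 9, 12].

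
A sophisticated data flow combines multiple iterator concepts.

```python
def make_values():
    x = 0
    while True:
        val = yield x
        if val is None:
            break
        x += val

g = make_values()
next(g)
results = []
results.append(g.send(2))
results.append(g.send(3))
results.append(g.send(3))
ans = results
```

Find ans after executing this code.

Step 1: next(g) -> yield 0.
Step 2: send(2) -> x = 2, yield 2.
Step 3: send(3) -> x = 5, yield 5.
Step 4: send(3) -> x = 8, yield 8.
Therefore ans = [2, 5, 8].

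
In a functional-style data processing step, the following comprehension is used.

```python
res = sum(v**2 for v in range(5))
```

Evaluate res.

Step 1: Compute v**2 for each v in range(5):
  v=0: 0**2 = 0
  v=1: 1**2 = 1
  v=2: 2**2 = 4
  v=3: 3**2 = 9
  v=4: 4**2 = 16
Step 2: sum = 0 + 1 + 4 + 9 + 16 = 30.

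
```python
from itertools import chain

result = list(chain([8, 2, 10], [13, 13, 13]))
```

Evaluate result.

Step 1: chain() concatenates iterables: [8, 2, 10] + [13, 13, 13].
Therefore result = [8, 2, 10, 13, 13, 13].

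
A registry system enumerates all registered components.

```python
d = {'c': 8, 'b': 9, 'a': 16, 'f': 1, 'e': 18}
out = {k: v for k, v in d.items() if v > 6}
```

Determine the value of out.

Step 1: Filter items where value > 6:
  'c': 8 > 6: kept
  'b': 9 > 6: kept
  'a': 16 > 6: kept
  'f': 1 <= 6: removed
  'e': 18 > 6: kept
Therefore out = {'c': 8, 'b': 9, 'a': 16, 'e': 18}.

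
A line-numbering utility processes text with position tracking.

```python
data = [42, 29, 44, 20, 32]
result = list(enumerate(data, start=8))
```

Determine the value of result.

Step 1: enumerate with start=8:
  (8, 42)
  (9, 29)
  (10, 44)
  (11, 20)
  (12, 32)
Therefore result = [(8, 42), (9, 29), (10, 44), (11, 20), (12, 32)].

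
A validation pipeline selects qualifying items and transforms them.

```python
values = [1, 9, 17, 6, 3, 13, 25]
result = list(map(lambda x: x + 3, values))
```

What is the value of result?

Step 1: Apply lambda x: x + 3 to each element:
  1 -> 4
  9 -> 12
  17 -> 20
  6 -> 9
  3 -> 6
  13 -> 16
  25 -> 28
Therefore result = [4, 12, 20, 9, 6, 16, 28].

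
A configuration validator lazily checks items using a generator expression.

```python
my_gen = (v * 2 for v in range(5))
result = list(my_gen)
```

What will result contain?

Step 1: For each v in range(5), compute v*2:
  v=0: 0*2 = 0
  v=1: 1*2 = 2
  v=2: 2*2 = 4
  v=3: 3*2 = 6
  v=4: 4*2 = 8
Therefore result = [0, 2, 4, 6, 8].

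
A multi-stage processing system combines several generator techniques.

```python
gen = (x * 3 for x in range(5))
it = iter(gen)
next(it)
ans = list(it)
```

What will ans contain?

Step 1: Generator produces [0, 3, 6, 9, 12].
Step 2: next(it) consumes first element (0).
Step 3: list(it) collects remaining: [3, 6, 9, 12].
Therefore ans = [3, 6, 9, 12].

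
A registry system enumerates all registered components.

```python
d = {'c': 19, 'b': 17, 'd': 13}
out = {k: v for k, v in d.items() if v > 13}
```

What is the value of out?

Step 1: Filter items where value > 13:
  'c': 19 > 13: kept
  'b': 17 > 13: kept
  'd': 13 <= 13: removed
Therefore out = {'c': 19, 'b': 17}.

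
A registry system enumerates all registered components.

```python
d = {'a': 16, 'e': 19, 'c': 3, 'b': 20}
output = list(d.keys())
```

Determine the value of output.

Step 1: d.keys() returns the dictionary keys in insertion order.
Therefore output = ['a', 'e', 'c', 'b'].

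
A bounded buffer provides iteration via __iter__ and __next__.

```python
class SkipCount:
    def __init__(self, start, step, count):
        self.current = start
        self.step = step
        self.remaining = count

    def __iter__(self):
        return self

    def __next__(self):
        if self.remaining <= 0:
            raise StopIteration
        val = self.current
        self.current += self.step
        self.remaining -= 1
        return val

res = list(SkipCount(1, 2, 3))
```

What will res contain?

Step 1: SkipCount starts at 1, increments by 2, for 3 steps:
  Yield 1, then current += 2
  Yield 3, then current += 2
  Yield 5, then current += 2
Therefore res = [1, 3, 5].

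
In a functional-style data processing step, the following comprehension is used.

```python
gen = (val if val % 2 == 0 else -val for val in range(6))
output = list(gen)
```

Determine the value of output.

Step 1: For each val in range(6), yield val if even, else -val:
  val=0: even, yield 0
  val=1: odd, yield -1
  val=2: even, yield 2
  val=3: odd, yield -3
  val=4: even, yield 4
  val=5: odd, yield -5
Therefore output = [0, -1, 2, -3, 4, -5].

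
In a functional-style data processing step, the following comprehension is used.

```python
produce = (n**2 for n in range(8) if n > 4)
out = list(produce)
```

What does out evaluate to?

Step 1: For range(8), keep n > 4, then square:
  n=0: 0 <= 4, excluded
  n=1: 1 <= 4, excluded
  n=2: 2 <= 4, excluded
  n=3: 3 <= 4, excluded
  n=4: 4 <= 4, excluded
  n=5: 5 > 4, yield 5**2 = 25
  n=6: 6 > 4, yield 6**2 = 36
  n=7: 7 > 4, yield 7**2 = 49
Therefore out = [25, 36, 49].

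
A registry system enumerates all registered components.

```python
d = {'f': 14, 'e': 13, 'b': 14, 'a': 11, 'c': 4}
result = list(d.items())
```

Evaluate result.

Step 1: d.items() returns (key, value) pairs in insertion order.
Therefore result = [('f', 14), ('e', 13), ('b', 14), ('a', 11), ('c', 4)].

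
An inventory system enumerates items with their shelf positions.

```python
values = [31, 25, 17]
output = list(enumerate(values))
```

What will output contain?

Step 1: enumerate pairs each element with its index:
  (0, 31)
  (1, 25)
  (2, 17)
Therefore output = [(0, 31), (1, 25), (2, 17)].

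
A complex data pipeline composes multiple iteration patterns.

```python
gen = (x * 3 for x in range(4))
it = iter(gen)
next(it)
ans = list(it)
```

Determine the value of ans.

Step 1: Generator produces [0, 3, 6, 9].
Step 2: next(it) consumes first element (0).
Step 3: list(it) collects remaining: [3, 6, 9].
Therefore ans = [3, 6, 9].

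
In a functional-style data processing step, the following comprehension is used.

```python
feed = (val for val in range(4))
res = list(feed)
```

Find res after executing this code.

Step 1: Generator expression iterates range(4): [0, 1, 2, 3].
Step 2: list() collects all values.
Therefore res = [0, 1, 2, 3].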